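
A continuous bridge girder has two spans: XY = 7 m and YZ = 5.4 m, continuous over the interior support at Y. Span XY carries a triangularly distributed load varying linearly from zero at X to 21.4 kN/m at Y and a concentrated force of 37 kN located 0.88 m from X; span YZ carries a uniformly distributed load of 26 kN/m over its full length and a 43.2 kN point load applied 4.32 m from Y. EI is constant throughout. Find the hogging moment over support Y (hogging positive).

M_Y = 99.53 kN·m

Release continuity at Y by inserting a hinge; the redundant is the internal moment M_Y. The primary structure is two simply-supported spans XY and YZ.
Discontinuity in slope at Y on the released structure — sum the simple-span end rotations:
  span XY: triangular load, peak 21.4: w₀L³/(45EI) = 163.1/EI
  span XY: point load 37 at a = 0.88: Pab(L + a)/(6LEI) = 37.39/EI
  span YZ: UDL 26: wL³/(24EI) = 170.6/EI
  span YZ: point load 43.2 at a = 4.32: Pab(L + b)/(6LEI) = 40.31/EI
  relative rotation θ_0 = (200.5 + 210.9)/EI = 411.4/EI
A unit hogging moment at Y produces rotation L₁/(3EI) + L₂/(3EI) = 4.133/EI.
Compatibility: M_Y·(L₁+L₂)/(3EI) = θ_0, giving M_Y = 99.53 kN·m (hogging).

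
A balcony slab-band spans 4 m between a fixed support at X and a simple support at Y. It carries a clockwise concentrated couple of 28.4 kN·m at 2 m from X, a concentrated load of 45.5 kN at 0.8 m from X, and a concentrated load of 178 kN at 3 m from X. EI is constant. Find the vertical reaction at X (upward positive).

R_X = 100.3 kN

Take the reaction at Y as the redundant and release it; the primary structure is a cantilever fixed at X.
Deflection at Y on the released cantilever, summing each load's contribution:
  clockwise couple 28.4 at a = 2: M₀a(2L − a)/(2EI) = 170.4/EI
  point load 45.5 at a = 0.8: Pa²(3L − a)/(6EI) = 54.36/EI
  point load 178 at a = 3: Pa²(3L − a)/(6EI) = 2403/EI
  δ_0 = 2628/EI
Tip deflection under a unit load at Y: L³/(3EI) = 21.33/EI.
Compatibility at Y: δ_0 − R_Y·δ_{YY} = 0, so R_Y = 2628/21.33 = 123.2 kN.
Vertical equilibrium: R_X = ΣP − R_Y = 223.5 − 123.2 = 100.3 kN.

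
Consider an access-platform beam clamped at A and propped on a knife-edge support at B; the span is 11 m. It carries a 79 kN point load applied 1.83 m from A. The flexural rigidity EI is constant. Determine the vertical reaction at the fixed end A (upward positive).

R_A = 75.9 kN

Take the reaction at B as the redundant and release it; the primary structure is a cantilever fixed at A.
Free-end deflection of the primary structure under the applied loading (downward +):
  point load 79 at a = 1.83: Pa²(3L − a)/(6EI) = 1374/EI
Tip deflection under a unit load at B: L³/(3EI) = 443.7/EI.
The prop prevents deflection at B: R_B = δ_0/δ_{BB} = 1374/443.7 = 3.098 kN.
Vertical equilibrium: R_A = ΣP − R_B = 79 − 3.098 = 75.9 kN.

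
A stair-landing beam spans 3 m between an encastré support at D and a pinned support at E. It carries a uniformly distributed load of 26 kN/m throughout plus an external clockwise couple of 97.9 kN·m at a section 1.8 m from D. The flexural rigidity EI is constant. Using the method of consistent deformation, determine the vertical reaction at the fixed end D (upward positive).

Choose R_E as the redundant. The primary structure is the cantilever fixed at D.
Free-end deflection of the primary structure under the applied loading (downward +):
  UDL 26: wL⁴/(8EI) = 263.2/EI
  clockwise couple 97.9 at a = 1.8: M₀a(2L − a)/(2EI) = 370.1/EI
  δ_0 = 633.3/EI
Flexibility coefficient — unit upward force at E: δ_{EE} = L³/(3EI) = 9/EI.
The prop prevents deflection at E: R_E = δ_0/δ_{EE} = 633.3/9 = 70.37 kN.
Vertical equilibrium: R_D = ΣP − R_E = 78 − 70.37 = 7.632 kN.

R_D = 7.632 kN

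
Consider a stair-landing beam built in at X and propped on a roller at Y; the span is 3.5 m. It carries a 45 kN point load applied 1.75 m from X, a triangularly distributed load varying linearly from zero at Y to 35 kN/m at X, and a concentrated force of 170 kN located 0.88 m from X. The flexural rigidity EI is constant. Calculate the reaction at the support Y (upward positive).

Take the reaction at Y as the redundant and release it; the primary structure is a cantilever fixed at X.
Free-end deflection of the primary structure under the applied loading (downward +):
  point load 45 at a = 1.75: Pa²(3L − a)/(6EI) = 201/EI
  triangular load, peak 35 at the fixed end: w₀L⁴/(30EI) = 175.1/EI
  point load 170 at a = 0.88: Pa²(3L − a)/(6EI) = 211.1/EI
  δ_0 = 587.1/EI
Flexibility coefficient — unit upward force at Y: δ_{YY} = L³/(3EI) = 14.29/EI.
The prop prevents deflection at Y: R_Y = δ_0/δ_{YY} = 587.1/14.29 = 41.08 kN.

R_Y = 41.08 kN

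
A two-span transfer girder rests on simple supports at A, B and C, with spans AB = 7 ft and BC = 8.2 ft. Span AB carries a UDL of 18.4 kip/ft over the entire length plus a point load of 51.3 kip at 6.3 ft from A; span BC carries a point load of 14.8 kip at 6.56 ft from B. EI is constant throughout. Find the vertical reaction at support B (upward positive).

Take M_B as the redundant. Released structure: two simple spans AB and BC with a hinge at B.
End slopes at the hinge B, treating each span as simply supported:
  span AB: UDL 18.4: wL³/(24EI) = 263/EI
  span AB: point load 51.3 at a = 6.3: Pab(L + a)/(6LEI) = 71.64/EI
  span BC: point load 14.8 at a = 6.56: Pab(L + b)/(6LEI) = 31.84/EI
  relative rotation θ_0 = (334.6 + 31.84)/EI = 366.5/EI
A unit hogging moment at B produces rotation L₁/(3EI) + L₂/(3EI) = 5.067/EI.
Slope continuity at B: θ_0 = M_B·5.067/EI, so M_B = 366.5/5.067 = 72.33 kip·ft (hogging).
Span AB, ΣM about A with M_B applied at B: R_B^{AB}·7 = 774 + 72.33, so R_B^{AB} = 120.9 kip and R_A = 180.1 − 120.9 = 59.2 kip.
Span BC, ΣM about C: R_B^{BC}·8.2 = 24.27 + 72.33, so R_B^{BC} = 11.78 kip and R_C = 14.8 − 11.78 = 3.02 kip.
R_B = 120.9 + 11.78 = 132.7 kip.

R_B = 132.7 kip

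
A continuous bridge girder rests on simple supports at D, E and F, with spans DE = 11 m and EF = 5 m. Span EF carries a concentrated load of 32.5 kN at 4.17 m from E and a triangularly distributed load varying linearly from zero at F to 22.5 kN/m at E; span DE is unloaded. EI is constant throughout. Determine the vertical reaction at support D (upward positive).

Release continuity at E by inserting a hinge; the redundant is the internal moment M_E. The primary structure is two simply-supported spans DE and EF.
Rotations at E on the released spans (each span's end-slope, ×1/EI):
  span EF: point load 32.5 at a = 4.17: Pab(L + b)/(6LEI) = 21.86/EI
  span EF: triangular load, peak 22.5: w₀L³/(45EI) = 62.5/EI
  relative rotation θ_0 = (0 + 84.36)/EI = 84.36/EI
A unit hogging moment at E produces rotation L₁/(3EI) + L₂/(3EI) = 5.333/EI.
Compatibility: M_E·(L₁+L₂)/(3EI) = θ_0, giving M_E = 15.82 kN·m (hogging).
Span DE, ΣM about D with M_E applied at E: R_E^{DE}·11 = 0 + 15.82, so R_E^{DE} = 1.438 kN and R_D = 0 − 1.438 = -1.438 kN.

R_D = -1.438 kN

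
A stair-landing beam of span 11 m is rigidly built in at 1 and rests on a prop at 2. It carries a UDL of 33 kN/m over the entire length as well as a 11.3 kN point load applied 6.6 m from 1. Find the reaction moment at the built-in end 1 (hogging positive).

M_1 = 520 kN·m

Choose R_2 as the redundant. The primary structure is the cantilever fixed at 1.
Free-end deflection of the primary structure under the applied loading (downward +):
  UDL 33: wL⁴/(8EI) = 60394/EI
  point load 11.3 at a = 6.6: Pa²(3L − a)/(6EI) = 2166/EI
  δ_0 = 62560/EI
Tip deflection under a unit load at 2: L³/(3EI) = 443.7/EI.
The prop prevents deflection at 2: R_2 = δ_0/δ_{22} = 62560/443.7 = 141 kN.
Moment equilibrium about 1: M_1 = Σ(load moments about 1) − R_2·L = 2071 − 141×11 = 520 kN·m.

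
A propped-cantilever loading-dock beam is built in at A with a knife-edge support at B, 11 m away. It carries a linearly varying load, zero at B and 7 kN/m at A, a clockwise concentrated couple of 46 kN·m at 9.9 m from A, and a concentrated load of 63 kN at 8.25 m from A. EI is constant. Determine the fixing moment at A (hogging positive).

M_A = 115.4 kN·m

Remove the prop at B; the released (primary) structure is a cantilever built in at A.
Downward deflection at the released point B due to the loads:
  triangular load, peak 7 at the fixed end: w₀L⁴/(30EI) = 3416/EI
  clockwise couple 46 at a = 9.9: M₀a(2L − a)/(2EI) = 2755/EI
  point load 63 at a = 8.25: Pa²(3L − a)/(6EI) = 17688/EI
  δ_0 = 23859/EI
Tip deflection under a unit load at B: L³/(3EI) = 443.7/EI.
Compatibility at B: δ_0 − R_B·δ_{BB} = 0, so R_B = 23859/443.7 = 53.78 kN.
Moment equilibrium about A: M_A = Σ(load moments about A) − R_B·L = 706.9 − 53.78×11 = 115.4 kN·m.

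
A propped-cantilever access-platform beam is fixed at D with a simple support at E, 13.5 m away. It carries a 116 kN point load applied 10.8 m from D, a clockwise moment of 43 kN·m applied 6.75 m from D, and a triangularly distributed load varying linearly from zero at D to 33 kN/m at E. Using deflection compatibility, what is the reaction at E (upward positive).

R_E = 207.8 kN

Choose R_E as the redundant. The primary structure is the cantilever fixed at D.
Deflection at E on the released cantilever, summing each load's contribution:
  point load 116 at a = 10.8: Pa²(3L − a)/(6EI) = 66975/EI
  clockwise couple 43 at a = 6.75: M₀a(2L − a)/(2EI) = 2939/EI
  triangular load, peak 33 at the free end: 11w₀L⁴/(120EI) = 100476/EI
  δ_0 = 170389/EI
Tip deflection under a unit load at E: L³/(3EI) = 820.1/EI.
Compatibility at E: δ_0 − R_E·δ_{EE} = 0, so R_E = 170389/820.1 = 207.8 kN.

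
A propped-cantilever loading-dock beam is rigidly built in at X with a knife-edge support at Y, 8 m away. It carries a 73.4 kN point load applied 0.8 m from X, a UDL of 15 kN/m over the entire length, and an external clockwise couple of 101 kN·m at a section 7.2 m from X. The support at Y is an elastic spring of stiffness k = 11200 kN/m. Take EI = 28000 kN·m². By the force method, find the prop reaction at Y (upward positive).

R_Y = 63.88 kN

Release the roller at Y. Primary structure: cantilever fixed at X.
Free-end deflection of the primary structure under the applied loading (downward +):
  point load 73.4 at a = 0.8: Pa²(3L − a)/(6EI) = 181.6/EI
  UDL 15: wL⁴/(8EI) = 7680/EI
  clockwise couple 101 at a = 7.2: M₀a(2L − a)/(2EI) = 3200/EI
  δ_0 = 11061/EI
Flexibility coefficient — unit upward force at Y: δ_{YY} = L³/(3EI) = 170.7/EI.
With EI = 28000 kN·m²: δ_0 = 0.39505 m and δ_{YY} = 0.006095 m/kN.
Compatibility — the spring shortens by R_Y/k under the reaction it provides: δ_0 − R_Y·δ_{YY} = R_Y/k. With 1/k = 0.000089 m/kN, R_Y = δ_0 / (δ_{YY} + 1/k) = 0.39505 / (0.006095 + 0.000089) = 63.88 kN.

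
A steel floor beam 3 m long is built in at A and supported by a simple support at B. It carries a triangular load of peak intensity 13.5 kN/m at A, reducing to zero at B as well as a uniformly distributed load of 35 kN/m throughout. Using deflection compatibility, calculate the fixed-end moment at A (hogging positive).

M_A = 47.48 kN·m

Remove the prop at B; the released (primary) structure is a cantilever built in at A.
Deflection at B on the released cantilever, summing each load's contribution:
  triangular load, peak 13.5 at the fixed end: w₀L⁴/(30EI) = 36.45/EI
  UDL 35: wL⁴/(8EI) = 354.4/EI
  δ_0 = 390.8/EI
Flexibility coefficient — unit upward force at B: δ_{BB} = L³/(3EI) = 9/EI.
Compatibility at B: δ_0 − R_B·δ_{BB} = 0, so R_B = 390.8/9 = 43.42 kN.
Moment equilibrium about A: M_A = Σ(load moments about A) − R_B·L = 177.8 − 43.42×3 = 47.48 kN·m.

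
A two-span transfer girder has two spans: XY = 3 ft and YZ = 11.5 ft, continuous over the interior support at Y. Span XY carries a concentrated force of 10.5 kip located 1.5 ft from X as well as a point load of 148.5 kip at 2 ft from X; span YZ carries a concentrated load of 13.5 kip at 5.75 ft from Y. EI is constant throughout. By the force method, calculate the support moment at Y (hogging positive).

Insert a hinge at Y; M_Y is the redundant, and each span becomes simply supported.
End slopes at the hinge Y, treating each span as simply supported:
  span XY: point load 10.5 at a = 1.5: Pab(L + a)/(6LEI) = 5.906/EI
  span XY: point load 148.5 at a = 2: Pab(L + a)/(6LEI) = 82.5/EI
  span YZ: point load 13.5 at a = 5.75: Pab(L + b)/(6LEI) = 111.6/EI
  relative rotation θ_0 = (88.41 + 111.6)/EI = 200/EI
A unit hogging moment at Y produces rotation L₁/(3EI) + L₂/(3EI) = 4.833/EI.
Compatibility: M_Y·(L₁+L₂)/(3EI) = θ_0, giving M_Y = 41.38 kip·ft (hogging).

M_Y = 41.38 kip·ft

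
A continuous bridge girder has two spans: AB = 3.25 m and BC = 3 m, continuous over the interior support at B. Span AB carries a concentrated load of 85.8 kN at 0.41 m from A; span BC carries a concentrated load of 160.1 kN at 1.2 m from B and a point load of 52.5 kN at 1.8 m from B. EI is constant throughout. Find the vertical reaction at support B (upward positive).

Take M_B as the redundant. Released structure: two simple spans AB and BC with a hinge at B.
Rotations at B on the released spans (each span's end-slope, ×1/EI):
  span AB: point load 85.8 at a = 0.41: Pab(L + a)/(6LEI) = 18.75/EI
  span BC: point load 160.1 at a = 1.2: Pab(L + b)/(6LEI) = 92.22/EI
  span BC: point load 52.5 at a = 1.8: Pab(L + b)/(6LEI) = 26.46/EI
  relative rotation θ_0 = (18.75 + 118.7)/EI = 137.4/EI
A unit hogging moment at B produces rotation L₁/(3EI) + L₂/(3EI) = 2.083/EI.
Compatibility: M_B·(L₁+L₂)/(3EI) = θ_0, giving M_B = 65.97 kN·m (hogging).
Span AB, ΣM about A with M_B applied at B: R_B^{AB}·3.25 = 35.18 + 65.97, so R_B^{AB} = 31.12 kN and R_A = 85.8 − 31.12 = 54.68 kN.
Span BC, ΣM about C: R_B^{BC}·3 = 351.2 + 65.97, so R_B^{BC} = 139 kN and R_C = 212.6 − 139 = 73.55 kN.
R_B = 31.12 + 139 = 170.2 kN.

R_B = 170.2 kN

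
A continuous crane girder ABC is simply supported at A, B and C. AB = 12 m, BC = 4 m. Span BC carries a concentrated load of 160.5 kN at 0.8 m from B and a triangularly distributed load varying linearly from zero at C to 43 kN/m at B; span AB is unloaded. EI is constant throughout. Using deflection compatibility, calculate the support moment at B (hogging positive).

M_B = 34.58 kN·m

Insert a hinge at B; M_B is the redundant, and each span becomes simply supported.
Rotations at B on the released spans (each span's end-slope, ×1/EI):
  span BC: point load 160.5 at a = 0.8: Pab(L + b)/(6LEI) = 123.3/EI
  span BC: triangular load, peak 43: w₀L³/(45EI) = 61.16/EI
  relative rotation θ_0 = (0 + 184.4)/EI = 184.4/EI
A unit hogging moment at B produces rotation L₁/(3EI) + L₂/(3EI) = 5.333/EI.
Compatibility: M_B·(L₁+L₂)/(3EI) = θ_0, giving M_B = 34.58 kN·m (hogging).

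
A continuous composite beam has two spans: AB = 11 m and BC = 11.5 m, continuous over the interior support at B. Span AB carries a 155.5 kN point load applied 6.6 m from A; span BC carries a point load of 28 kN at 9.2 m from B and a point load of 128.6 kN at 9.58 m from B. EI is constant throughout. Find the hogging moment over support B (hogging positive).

M_B = 237.7 kN·m

Release continuity at B by inserting a hinge; the redundant is the internal moment M_B. The primary structure is two simply-supported spans AB and BC.
End slopes at the hinge B, treating each span as simply supported:
  span AB: point load 155.5 at a = 6.6: Pab(L + a)/(6LEI) = 1204/EI
  span BC: point load 28 at a = 9.2: Pab(L + b)/(6LEI) = 118.5/EI
  span BC: point load 128.6 at a = 9.58: Pab(L + b)/(6LEI) = 460.1/EI
  relative rotation θ_0 = (1204 + 578.6)/EI = 1783/EI
A unit hogging moment at B produces rotation L₁/(3EI) + L₂/(3EI) = 7.5/EI.
Compatibility: M_B·(L₁+L₂)/(3EI) = θ_0, giving M_B = 237.7 kN·m (hogging).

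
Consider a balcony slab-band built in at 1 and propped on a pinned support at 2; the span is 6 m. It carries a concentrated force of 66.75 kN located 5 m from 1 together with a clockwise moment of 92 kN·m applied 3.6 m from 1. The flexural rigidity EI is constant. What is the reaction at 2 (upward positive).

Remove the prop at 2; the released (primary) structure is a cantilever built in at 1.
Deflection at 2 on the released cantilever, summing each load's contribution:
  point load 66.75 at a = 5: Pa²(3L − a)/(6EI) = 3616/EI
  clockwise couple 92 at a = 3.6: M₀a(2L − a)/(2EI) = 1391/EI
  δ_0 = 5007/EI
Flexibility coefficient — unit upward force at 2: δ_{22} = L³/(3EI) = 72/EI.
Compatibility at 2: δ_0 − R_2·δ_{22} = 0, so R_2 = 5007/72 = 69.54 kN.

R_2 = 69.54 kN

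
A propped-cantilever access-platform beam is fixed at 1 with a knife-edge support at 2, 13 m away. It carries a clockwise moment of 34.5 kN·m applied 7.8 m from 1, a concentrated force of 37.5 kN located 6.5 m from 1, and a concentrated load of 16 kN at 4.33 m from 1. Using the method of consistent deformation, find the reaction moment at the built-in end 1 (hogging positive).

M_1 = 120.9 kN·m

Take the reaction at 2 as the redundant and release it; the primary structure is a cantilever fixed at 1.
Deflection at 2 on the released cantilever, summing each load's contribution:
  clockwise couple 34.5 at a = 7.8: M₀a(2L − a)/(2EI) = 2449/EI
  point load 37.5 at a = 6.5: Pa²(3L − a)/(6EI) = 8582/EI
  point load 16 at a = 4.33: Pa²(3L − a)/(6EI) = 1733/EI
  δ_0 = 12764/EI
Flexibility coefficient — unit upward force at 2: δ_{22} = L³/(3EI) = 732.3/EI.
Compatibility at 2: δ_0 − R_2·δ_{22} = 0, so R_2 = 12764/732.3 = 17.43 kN.
Moment equilibrium about 1: M_1 = Σ(load moments about 1) − R_2·L = 347.5 − 17.43×13 = 120.9 kN·m.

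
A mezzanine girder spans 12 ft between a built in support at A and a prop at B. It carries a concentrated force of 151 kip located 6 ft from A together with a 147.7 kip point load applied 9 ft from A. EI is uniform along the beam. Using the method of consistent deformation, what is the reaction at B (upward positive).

Release the roller at B. Primary structure: cantilever fixed at A.
Deflection at B on the released cantilever, summing each load's contribution:
  point load 151 at a = 6: Pa²(3L − a)/(6EI) = 27180/EI
  point load 147.7 at a = 9: Pa²(3L − a)/(6EI) = 53837/EI
  δ_0 = 81017/EI
Tip deflection under a unit load at B: L³/(3EI) = 576/EI.
Compatibility at B: δ_0 − R_B·δ_{BB} = 0, so R_B = 81017/576 = 140.7 kip.

R_B = 140.7 kip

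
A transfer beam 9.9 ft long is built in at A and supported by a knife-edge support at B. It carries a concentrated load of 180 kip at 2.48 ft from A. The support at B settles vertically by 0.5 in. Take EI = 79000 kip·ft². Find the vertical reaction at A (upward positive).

Take the reaction at B as the redundant and release it; the primary structure is a cantilever fixed at A.
Downward deflection at the released point B due to the loads:
  point load 180 at a = 2.48: Pa²(3L − a)/(6EI) = 5022/EI
Tip deflection under a unit load at B: L³/(3EI) = 323.4/EI.
With EI = 79000 kip·ft²: δ_0 = 0.063575 ft and δ_{BB} = 0.004094 ft/kip.
Compatibility — the beam at B must follow the support down by 0.04167 ft: δ_0 − R_B·δ_{BB} = 0.04167, so R_B = (0.063575 − 0.04167)/0.004094 = 5.351 kip.
Vertical equilibrium: R_A = ΣP − R_B = 180 − 5.351 = 174.6 kip.

R_A = 174.6 kip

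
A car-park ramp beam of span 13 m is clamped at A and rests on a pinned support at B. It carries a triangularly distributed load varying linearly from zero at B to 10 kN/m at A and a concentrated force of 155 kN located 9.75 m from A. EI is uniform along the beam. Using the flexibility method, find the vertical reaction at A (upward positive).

R_A = 108.9 kN

Release the roller at B. Primary structure: cantilever fixed at A.
Deflection at B on the released cantilever, summing each load's contribution:
  triangular load, peak 10 at the fixed end: w₀L⁴/(30EI) = 9520/EI
  point load 155 at a = 9.75: Pa²(3L − a)/(6EI) = 71832/EI
  δ_0 = 81352/EI
Tip deflection under a unit load at B: L³/(3EI) = 732.3/EI.
Compatibility at B: δ_0 − R_B·δ_{BB} = 0, so R_B = 81352/732.3 = 111.1 kN.
Vertical equilibrium: R_A = ΣP − R_B = 220 − 111.1 = 108.9 kN.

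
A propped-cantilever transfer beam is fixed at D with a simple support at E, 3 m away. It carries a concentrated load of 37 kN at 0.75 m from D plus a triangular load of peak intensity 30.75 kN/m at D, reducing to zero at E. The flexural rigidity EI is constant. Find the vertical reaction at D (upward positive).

Remove the prop at E; the released (primary) structure is a cantilever built in at D.
Free-end deflection of the primary structure under the applied loading (downward +):
  point load 37 at a = 0.75: Pa²(3L − a)/(6EI) = 28.62/EI
  triangular load, peak 30.75 at the fixed end: w₀L⁴/(30EI) = 83.03/EI
  δ_0 = 111.6/EI
Tip deflection under a unit load at E: L³/(3EI) = 9/EI.
Compatibility at E: δ_0 − R_E·δ_{EE} = 0, so R_E = 111.6/9 = 12.4 kN.
Vertical equilibrium: R_D = ΣP − R_E = 83.12 − 12.4 = 70.72 kN.

R_D = 70.72 kN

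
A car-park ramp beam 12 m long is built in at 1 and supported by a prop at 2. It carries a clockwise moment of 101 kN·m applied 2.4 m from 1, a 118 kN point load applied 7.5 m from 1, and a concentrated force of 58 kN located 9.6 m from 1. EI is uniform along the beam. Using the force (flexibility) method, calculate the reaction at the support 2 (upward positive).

R_2 = 100.1 kN

Release the roller at 2. Primary structure: cantilever fixed at 1.
Deflection at 2 on the released cantilever, summing each load's contribution:
  clockwise couple 101 at a = 2.4: M₀a(2L − a)/(2EI) = 2618/EI
  point load 118 at a = 7.5: Pa²(3L − a)/(6EI) = 31528/EI
  point load 58 at a = 9.6: Pa²(3L − a)/(6EI) = 23519/EI
  δ_0 = 57665/EI
Flexibility coefficient — unit upward force at 2: δ_{22} = L³/(3EI) = 576/EI.
The prop prevents deflection at 2: R_2 = δ_0/δ_{22} = 57665/576 = 100.1 kN.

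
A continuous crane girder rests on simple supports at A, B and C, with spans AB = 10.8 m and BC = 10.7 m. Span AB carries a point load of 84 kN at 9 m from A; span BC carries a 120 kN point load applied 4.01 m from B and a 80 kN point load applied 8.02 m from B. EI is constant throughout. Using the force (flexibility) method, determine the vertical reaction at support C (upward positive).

R_C = 83.47 kN

Take M_B as the redundant. Released structure: two simple spans AB and BC with a hinge at B.
End slopes at the hinge B, treating each span as simply supported:
  span AB: point load 84 at a = 9: Pab(L + a)/(6LEI) = 415.8/EI
  span BC: point load 120 at a = 4.01: Pab(L + b)/(6LEI) = 872/EI
  span BC: point load 80 at a = 8.02: Pab(L + b)/(6LEI) = 358.4/EI
  relative rotation θ_0 = (415.8 + 1230)/EI = 1646/EI
A unit hogging moment at B produces rotation L₁/(3EI) + L₂/(3EI) = 7.167/EI.
Slope continuity at B: θ_0 = M_B·7.167/EI, so M_B = 1646/7.167 = 229.7 kN·m (hogging).
Span BC, ΣM about C: R_B^{BC}·10.7 = 1017 + 229.7, so R_B^{BC} = 116.5 kN and R_C = 200 − 116.5 = 83.47 kN.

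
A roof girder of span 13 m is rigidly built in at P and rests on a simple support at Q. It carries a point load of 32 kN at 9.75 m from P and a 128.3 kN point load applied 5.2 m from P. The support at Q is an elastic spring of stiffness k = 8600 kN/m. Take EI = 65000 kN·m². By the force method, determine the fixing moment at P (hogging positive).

Release the roller at Q. Primary structure: cantilever fixed at P.
Deflection at Q on the released cantilever, summing each load's contribution:
  point load 32 at a = 9.75: Pa²(3L − a)/(6EI) = 14830/EI
  point load 128.3 at a = 5.2: Pa²(3L − a)/(6EI) = 19543/EI
  δ_0 = 34373/EI
Tip deflection under a unit load at Q: L³/(3EI) = 732.3/EI.
With EI = 65000 kN·m²: δ_0 = 0.52882 m and δ_{QQ} = 0.011267 m/kN.
Compatibility — the spring shortens by R_Q/k under the reaction it provides: δ_0 − R_Q·δ_{QQ} = R_Q/k. With 1/k = 0.000116 m/kN, R_Q = δ_0 / (δ_{QQ} + 1/k) = 0.52882 / (0.011267 + 0.000116) = 46.46 kN.
Moment equilibrium about P: M_P = Σ(load moments about P) − R_Q·L = 979.2 − 46.46×13 = 375.2 kN·m.

M_P = 375.2 kN·m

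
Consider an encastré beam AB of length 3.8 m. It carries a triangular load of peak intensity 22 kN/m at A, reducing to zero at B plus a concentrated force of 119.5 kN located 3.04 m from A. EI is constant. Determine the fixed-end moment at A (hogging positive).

Take the two fixed-end moments M_A, M_B as redundants; the released structure is the simple span AB.
Simple-span end rotations at A and B under the given loads:
  at A: triangular load, peak 22: w₀L³/(45EI) = 26.83/EI
  at B: triangular load, peak 22: 7w₀L³/(360EI) = 23.47/EI
  at A: point load 119.5 at a = 3.04: Pab(L + b)/(6LEI) = 55.22/EI
  at B: point load 119.5 at a = 3.04: Pab(L + a)/(6LEI) = 82.83/EI
  θ_A0 = 82.04/EI,  θ_B0 = 106.3/EI
Flexibility coefficients: a unit moment at one end gives L/(3EI) there and L/(6EI) at the far end, so f₁₁ = f₂₂ = 1.267/EI and f₁₂ = f₂₁ = 0.6333/EI.
Compatibility — zero rotation at each built-in end:
  1.267 M_A + 0.6333 M_B = 82.04
  0.6333 M_A + 1.267 M_B = 106.3
Solving the pair gives M_A = 30.42 kN·m and M_B = 68.71 kN·m (hogging).

M_A = 30.42 kN·m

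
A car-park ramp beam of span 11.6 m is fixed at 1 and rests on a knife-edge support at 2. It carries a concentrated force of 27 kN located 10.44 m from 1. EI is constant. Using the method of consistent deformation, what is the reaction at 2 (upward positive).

Take the reaction at 2 as the redundant and release it; the primary structure is a cantilever fixed at 1.
Downward deflection at the released point 2 due to the loads:
  point load 27 at a = 10.44: Pa²(3L − a)/(6EI) = 11948/EI
Tip deflection under a unit load at 2: L³/(3EI) = 520.3/EI.
Compatibility at 2: δ_0 − R_2·δ_{22} = 0, so R_2 = 11948/520.3 = 22.96 kN.

R_2 = 22.96 kN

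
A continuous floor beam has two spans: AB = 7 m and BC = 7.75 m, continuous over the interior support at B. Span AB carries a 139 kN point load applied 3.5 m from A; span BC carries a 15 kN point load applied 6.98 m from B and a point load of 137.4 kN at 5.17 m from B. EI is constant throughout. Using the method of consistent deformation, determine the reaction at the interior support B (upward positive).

Take M_B as the redundant. Released structure: two simple spans AB and BC with a hinge at B.
End slopes at the hinge B, treating each span as simply supported:
  span AB: point load 139 at a = 3.5: Pab(L + a)/(6LEI) = 425.7/EI
  span BC: point load 15 at a = 6.98: Pab(L + b)/(6LEI) = 14.77/EI
  span BC: point load 137.4 at a = 5.17: Pab(L + b)/(6LEI) = 407.1/EI
  relative rotation θ_0 = (425.7 + 421.9)/EI = 847.6/EI
A unit hogging moment at B produces rotation L₁/(3EI) + L₂/(3EI) = 4.917/EI.
Compatibility: M_B·(L₁+L₂)/(3EI) = θ_0, giving M_B = 172.4 kN·m (hogging).
Span AB, ΣM about A with M_B applied at B: R_B^{AB}·7 = 486.5 + 172.4, so R_B^{AB} = 94.13 kN and R_A = 139 − 94.13 = 44.87 kN.
Span BC, ΣM about C: R_B^{BC}·7.75 = 366 + 172.4, so R_B^{BC} = 69.48 kN and R_C = 152.4 − 69.48 = 82.92 kN.
R_B = 94.13 + 69.48 = 163.6 kN.

R_B = 163.6 kN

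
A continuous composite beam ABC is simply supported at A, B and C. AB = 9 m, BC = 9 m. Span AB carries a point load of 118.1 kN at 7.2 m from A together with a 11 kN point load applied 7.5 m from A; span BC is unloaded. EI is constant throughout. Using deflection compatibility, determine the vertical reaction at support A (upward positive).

R_A = 16.25 kN

Release continuity at B by inserting a hinge; the redundant is the internal moment M_B. The primary structure is two simply-supported spans AB and BC.
Rotations at B on the released spans (each span's end-slope, ×1/EI):
  span AB: point load 118.1 at a = 7.2: Pab(L + a)/(6LEI) = 459.2/EI
  span AB: point load 11 at a = 7.5: Pab(L + a)/(6LEI) = 37.81/EI
  relative rotation θ_0 = (497 + 0)/EI = 497/EI
A unit hogging moment at B produces rotation L₁/(3EI) + L₂/(3EI) = 6/EI.
Slope continuity at B: θ_0 = M_B·6/EI, so M_B = 497/6 = 82.83 kN·m (hogging).
Span AB, ΣM about A with M_B applied at B: R_B^{AB}·9 = 932.8 + 82.83, so R_B^{AB} = 112.9 kN and R_A = 129.1 − 112.9 = 16.25 kN.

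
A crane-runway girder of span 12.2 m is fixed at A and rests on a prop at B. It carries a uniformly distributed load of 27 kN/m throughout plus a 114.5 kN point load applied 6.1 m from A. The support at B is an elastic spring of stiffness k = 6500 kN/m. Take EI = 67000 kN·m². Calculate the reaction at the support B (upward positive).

Take the reaction at B as the redundant and release it; the primary structure is a cantilever fixed at A.
Free-end deflection of the primary structure under the applied loading (downward +):
  UDL 27: wL⁴/(8EI) = 74768/EI
  point load 114.5 at a = 6.1: Pa²(3L − a)/(6EI) = 21658/EI
  δ_0 = 96425/EI
Flexibility coefficient — unit upward force at B: δ_{BB} = L³/(3EI) = 605.3/EI.
With EI = 67000 kN·m²: δ_0 = 1.4392 m and δ_{BB} = 0.009034 m/kN.
Compatibility — the spring shortens by R_B/k under the reaction it provides: δ_0 − R_B·δ_{BB} = R_B/k. With 1/k = 0.000154 m/kN, R_B = δ_0 / (δ_{BB} + 1/k) = 1.4392 / (0.009034 + 0.000154) = 156.6 kN.

R_B = 156.6 kN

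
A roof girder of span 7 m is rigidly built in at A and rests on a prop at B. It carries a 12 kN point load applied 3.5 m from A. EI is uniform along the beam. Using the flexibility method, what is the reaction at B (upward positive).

R_B = 3.75 kN

Release the roller at B. Primary structure: cantilever fixed at A.
Primary-structure tip deflection at B by superposition:
  point load 12 at a = 3.5: Pa²(3L − a)/(6EI) = 428.8/EI
Flexibility coefficient — unit upward force at B: δ_{BB} = L³/(3EI) = 114.3/EI.
Compatibility at B: δ_0 − R_B·δ_{BB} = 0, so R_B = 428.8/114.3 = 3.75 kN.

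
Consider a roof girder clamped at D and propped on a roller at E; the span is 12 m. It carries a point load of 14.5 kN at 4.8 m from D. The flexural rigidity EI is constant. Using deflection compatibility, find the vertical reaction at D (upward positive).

Take the reaction at E as the redundant and release it; the primary structure is a cantilever fixed at D.
Deflection at E on the released cantilever, summing each load's contribution:
  point load 14.5 at a = 4.8: Pa²(3L − a)/(6EI) = 1737/EI
Flexibility coefficient — unit upward force at E: δ_{EE} = L³/(3EI) = 576/EI.
The prop prevents deflection at E: R_E = δ_0/δ_{EE} = 1737/576 = 3.016 kN.
Vertical equilibrium: R_D = ΣP − R_E = 14.5 − 3.016 = 11.48 kN.

R_D = 11.48 kN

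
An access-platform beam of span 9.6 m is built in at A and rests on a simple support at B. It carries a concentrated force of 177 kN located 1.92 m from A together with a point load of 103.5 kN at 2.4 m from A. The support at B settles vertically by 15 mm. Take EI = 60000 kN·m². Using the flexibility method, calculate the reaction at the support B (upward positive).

R_B = 15.75 kN

Release the roller at B. Primary structure: cantilever fixed at A.
Downward deflection at the released point B due to the loads:
  point load 177 at a = 1.92: Pa²(3L − a)/(6EI) = 2923/EI
  point load 103.5 at a = 2.4: Pa²(3L − a)/(6EI) = 2623/EI
  δ_0 = 5546/EI
Flexibility coefficient — unit upward force at B: δ_{BB} = L³/(3EI) = 294.9/EI.
With EI = 60000 kN·m²: δ_0 = 0.092438 m and δ_{BB} = 0.004915 m/kN.
Compatibility — the beam at B must follow the support down by 0.015 m: δ_0 − R_B·δ_{BB} = 0.015, so R_B = (0.092438 − 0.015)/0.004915 = 15.75 kN.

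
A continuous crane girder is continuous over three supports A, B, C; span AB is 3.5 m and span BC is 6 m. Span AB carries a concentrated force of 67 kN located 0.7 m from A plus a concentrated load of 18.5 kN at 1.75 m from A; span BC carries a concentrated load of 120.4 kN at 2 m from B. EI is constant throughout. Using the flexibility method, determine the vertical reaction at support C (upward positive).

Take M_B as the redundant. Released structure: two simple spans AB and BC with a hinge at B.
End slopes at the hinge B, treating each span as simply supported:
  span AB: point load 67 at a = 0.7: Pab(L + a)/(6LEI) = 26.26/EI
  span AB: point load 18.5 at a = 1.75: Pab(L + a)/(6LEI) = 14.16/EI
  span BC: point load 120.4 at a = 2: Pab(L + b)/(6LEI) = 267.6/EI
  relative rotation θ_0 = (40.43 + 267.6)/EI = 308/EI
A unit hogging moment at B produces rotation L₁/(3EI) + L₂/(3EI) = 3.167/EI.
Slope continuity at B: θ_0 = M_B·3.167/EI, so M_B = 308/3.167 = 97.26 kN·m (hogging).
Span BC, ΣM about C: R_B^{BC}·6 = 481.6 + 97.26, so R_B^{BC} = 96.48 kN and R_C = 120.4 − 96.48 = 23.92 kN.

R_C = 23.92 kN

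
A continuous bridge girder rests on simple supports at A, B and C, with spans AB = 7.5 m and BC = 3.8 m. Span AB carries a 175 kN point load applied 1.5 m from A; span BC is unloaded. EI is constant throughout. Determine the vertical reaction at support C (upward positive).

Insert a hinge at B; M_B is the redundant, and each span becomes simply supported.
End slopes at the hinge B, treating each span as simply supported:
  span AB: point load 175 at a = 1.5: Pab(L + a)/(6LEI) = 315/EI
  relative rotation θ_0 = (315 + 0)/EI = 315/EI
A unit hogging moment at B produces rotation L₁/(3EI) + L₂/(3EI) = 3.767/EI.
Slope continuity at B: θ_0 = M_B·3.767/EI, so M_B = 315/3.767 = 83.63 kN·m (hogging).
Span BC, ΣM about C: R_B^{BC}·3.8 = 0 + 83.63, so R_B^{BC} = 22.01 kN and R_C = 0 − 22.01 = -22.01 kN.

R_C = -22.01 kN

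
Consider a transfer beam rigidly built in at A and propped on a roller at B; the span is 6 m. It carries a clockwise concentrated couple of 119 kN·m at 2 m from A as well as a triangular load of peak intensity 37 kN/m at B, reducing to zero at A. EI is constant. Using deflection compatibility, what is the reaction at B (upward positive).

R_B = 77.58 kN

Remove the prop at B; the released (primary) structure is a cantilever built in at A.
Deflection at B on the released cantilever, summing each load's contribution:
  clockwise couple 119 at a = 2: M₀a(2L − a)/(2EI) = 1190/EI
  triangular load, peak 37 at the free end: 11w₀L⁴/(120EI) = 4396/EI
  δ_0 = 5586/EI
Tip deflection under a unit load at B: L³/(3EI) = 72/EI.
Compatibility at B: δ_0 − R_B·δ_{BB} = 0, so R_B = 5586/72 = 77.58 kN.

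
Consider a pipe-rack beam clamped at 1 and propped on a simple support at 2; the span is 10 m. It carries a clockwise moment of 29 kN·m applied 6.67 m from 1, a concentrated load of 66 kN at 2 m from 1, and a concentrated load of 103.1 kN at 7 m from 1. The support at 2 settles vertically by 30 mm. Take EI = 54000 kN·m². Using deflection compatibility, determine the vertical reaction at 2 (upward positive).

R_2 = 60.8 kN

Release the roller at 2. Primary structure: cantilever fixed at 1.
Free-end deflection of the primary structure under the applied loading (downward +):
  clockwise couple 29 at a = 6.67: M₀a(2L − a)/(2EI) = 1289/EI
  point load 66 at a = 2: Pa²(3L − a)/(6EI) = 1232/EI
  point load 103.1 at a = 7: Pa²(3L − a)/(6EI) = 19366/EI
  δ_0 = 21887/EI
Tip deflection under a unit load at 2: L³/(3EI) = 333.3/EI.
With EI = 54000 kN·m²: δ_0 = 0.40531 m and δ_{22} = 0.006173 m/kN.
Compatibility — the beam at 2 must follow the support down by 0.03 m: δ_0 − R_2·δ_{22} = 0.03, so R_2 = (0.40531 − 0.03)/0.006173 = 60.8 kN.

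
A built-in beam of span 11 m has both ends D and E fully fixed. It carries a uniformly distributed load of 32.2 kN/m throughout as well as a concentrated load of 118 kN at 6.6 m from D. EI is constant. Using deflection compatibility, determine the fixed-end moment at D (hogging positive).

Release both end moments; the primary structure is a simply-supported span DE with redundants M_D and M_E.
End rotations of the released simple span under the applied load (×1/EI):
  at D: UDL 32.2: wL³/(24EI) = 1786/EI
  at E: UDL 32.2: wL³/(24EI) = 1786/EI
  at D: point load 118 at a = 6.6: Pab(L + b)/(6LEI) = 799.6/EI
  at E: point load 118 at a = 6.6: Pab(L + a)/(6LEI) = 913.8/EI
  θ_D0 = 2585/EI,  θ_E0 = 2700/EI
Flexibility coefficients: a unit moment at one end gives L/(3EI) there and L/(6EI) at the far end, so f₁₁ = f₂₂ = 3.667/EI and f₁₂ = f₂₁ = 1.833/EI.
Compatibility — zero rotation at each built-in end:
  3.667 M_D + 1.833 M_E = 2585
  1.833 M_D + 3.667 M_E = 2700
Solving the pair gives M_D = 449.3 kN·m and M_E = 511.6 kN·m (hogging).

M_D = 449.3 kN·m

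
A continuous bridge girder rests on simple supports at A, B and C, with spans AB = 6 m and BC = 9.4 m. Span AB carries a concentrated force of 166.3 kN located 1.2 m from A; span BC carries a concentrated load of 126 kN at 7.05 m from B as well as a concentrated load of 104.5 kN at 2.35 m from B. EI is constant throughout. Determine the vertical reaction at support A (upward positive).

R_A = 96.3 kN

Take M_B as the redundant. Released structure: two simple spans AB and BC with a hinge at B.
End slopes at the hinge B, treating each span as simply supported:
  span AB: point load 166.3 at a = 1.2: Pab(L + a)/(6LEI) = 191.6/EI
  span BC: point load 126 at a = 7.05: Pab(L + b)/(6LEI) = 434.9/EI
  span BC: point load 104.5 at a = 2.35: Pab(L + b)/(6LEI) = 505/EI
  relative rotation θ_0 = (191.6 + 939.9)/EI = 1131/EI
A unit hogging moment at B produces rotation L₁/(3EI) + L₂/(3EI) = 5.133/EI.
Slope continuity at B: θ_0 = M_B·5.133/EI, so M_B = 1131/5.133 = 220.4 kN·m (hogging).
Span AB, ΣM about A with M_B applied at B: R_B^{AB}·6 = 199.6 + 220.4, so R_B^{AB} = 70 kN and R_A = 166.3 − 70 = 96.3 kN.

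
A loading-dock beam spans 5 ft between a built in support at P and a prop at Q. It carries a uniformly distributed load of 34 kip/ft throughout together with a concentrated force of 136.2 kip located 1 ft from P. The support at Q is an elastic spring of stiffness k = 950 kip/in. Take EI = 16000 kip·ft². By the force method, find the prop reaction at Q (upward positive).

Take the reaction at Q as the redundant and release it; the primary structure is a cantilever fixed at P.
Primary-structure tip deflection at Q by superposition:
  UDL 34: wL⁴/(8EI) = 2656/EI
  point load 136.2 at a = 1: Pa²(3L − a)/(6EI) = 317.8/EI
  δ_0 = 2974/EI
Tip deflection under a unit load at Q: L³/(3EI) = 41.67/EI.
With EI = 16000 kip·ft²: δ_0 = 0.18588 ft and δ_{QQ} = 0.002604 ft/kip.
Compatibility — the spring shortens by R_Q/k under the reaction it provides: δ_0 − R_Q·δ_{QQ} = R_Q/k. With 1/k = 1/(950×12) ft/kip = 0.000088 ft/kip, R_Q = δ_0 / (δ_{QQ} + 1/k) = 0.18588 / (0.002604 + 0.000088) = 69.05 kip.

R_Q = 69.05 kip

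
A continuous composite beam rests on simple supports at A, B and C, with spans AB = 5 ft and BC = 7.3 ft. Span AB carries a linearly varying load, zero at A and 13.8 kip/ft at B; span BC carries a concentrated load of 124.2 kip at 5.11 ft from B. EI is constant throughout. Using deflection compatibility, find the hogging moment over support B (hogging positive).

Insert a hinge at B; M_B is the redundant, and each span becomes simply supported.
Rotations at B on the released spans (each span's end-slope, ×1/EI):
  span AB: triangular load, peak 13.8: w₀L³/(45EI) = 38.33/EI
  span BC: point load 124.2 at a = 5.11: Pab(L + b)/(6LEI) = 301.1/EI
  relative rotation θ_0 = (38.33 + 301.1)/EI = 339.5/EI
A unit hogging moment at B produces rotation L₁/(3EI) + L₂/(3EI) = 4.1/EI.
Compatibility: M_B·(L₁+L₂)/(3EI) = θ_0, giving M_B = 82.8 kip·ft (hogging).

M_B = 82.8 kip·ft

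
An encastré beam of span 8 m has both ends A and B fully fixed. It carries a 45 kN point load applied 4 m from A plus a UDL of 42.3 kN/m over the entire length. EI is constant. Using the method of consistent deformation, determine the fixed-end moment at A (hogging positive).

M_A = 270.6 kN·m

Release both end moments; the primary structure is a simply-supported span AB with redundants M_A and M_B.
Simple-span end rotations at A and B under the given loads:
  at A: point load 45 at a = 4: Pab(L + b)/(6LEI) = 180/EI
  at B: point load 45 at a = 4: Pab(L + a)/(6LEI) = 180/EI
  at A: UDL 42.3: wL³/(24EI) = 902.4/EI
  at B: UDL 42.3: wL³/(24EI) = 902.4/EI
  θ_A0 = 1082/EI,  θ_B0 = 1082/EI
Flexibility coefficients: a unit moment at one end gives L/(3EI) there and L/(6EI) at the far end, so f₁₁ = f₂₂ = 2.667/EI and f₁₂ = f₂₁ = 1.333/EI.
Compatibility — zero rotation at each built-in end:
  2.667 M_A + 1.333 M_B = 1082
  1.333 M_A + 2.667 M_B = 1082
Solving the pair gives M_A = 270.6 kN·m and M_B = 270.6 kN·m (hogging).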